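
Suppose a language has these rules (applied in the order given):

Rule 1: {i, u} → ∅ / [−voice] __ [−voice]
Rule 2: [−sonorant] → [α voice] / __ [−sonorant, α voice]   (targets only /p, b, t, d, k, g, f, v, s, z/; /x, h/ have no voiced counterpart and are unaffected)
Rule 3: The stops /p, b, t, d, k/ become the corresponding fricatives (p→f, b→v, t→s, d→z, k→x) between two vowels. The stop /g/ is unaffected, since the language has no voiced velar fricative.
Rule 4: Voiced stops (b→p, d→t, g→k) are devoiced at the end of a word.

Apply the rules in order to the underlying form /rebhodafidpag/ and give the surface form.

rephozafitpak

Rule 1 (high vowel syncope): no segment meets the environment; /rebhodafidpag/ is unchanged.
Rule 2 (regressive voicing assimilation): /b/ precedes the voiceless obstruent /h/, so it devoices to [p] by assimilation. /d/ precedes the voiceless obstruent /p/, so it devoices to [t] by assimilation. /rebhodafidpag/ → rephodafitpag.
Rule 3 (intervocalic spirantization): /d/ is a stop between vowels /o/ and /a/, so it spirantizes to the fricative [z]. /rephodafitpag/ → rephozafitpag.
Rule 4 (final devoicing): /g/ is a voiced stop in word-final position, so it devoices to [k]. /rephozafitpag/ → rephozafitpak.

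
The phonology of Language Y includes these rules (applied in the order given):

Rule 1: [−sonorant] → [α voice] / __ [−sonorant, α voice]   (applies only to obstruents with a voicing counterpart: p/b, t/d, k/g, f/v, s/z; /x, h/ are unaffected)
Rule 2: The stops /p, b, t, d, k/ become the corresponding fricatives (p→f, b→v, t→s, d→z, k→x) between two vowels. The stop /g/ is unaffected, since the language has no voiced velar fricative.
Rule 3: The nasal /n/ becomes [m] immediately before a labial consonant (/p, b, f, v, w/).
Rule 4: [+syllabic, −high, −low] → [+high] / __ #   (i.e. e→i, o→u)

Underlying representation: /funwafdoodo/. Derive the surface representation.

fumwavdoozu

Rule 1 (regressive voicing assimilation): /f/ precedes the voiced obstruent /d/, so it voices to [v] by assimilation. /funwafdoodo/ → funwavdoodo.
Rule 2 (intervocalic spirantization): /d/ is a stop between vowels /o/ and /o/, so it spirantizes to the fricative [z]. /funwavdoodo/ → funwavdoozo.
Rule 3 (nasal place assimilation): /n/ precedes the labial consonant /w/, so it assimilates in place to [m]. /funwavdoozo/ → fumwavdoozo.
Rule 4 (final vowel raising): /o/ is a mid vowel in word-final position, so it raises to [u]. /fumwavdoozo/ → fumwavdoozu.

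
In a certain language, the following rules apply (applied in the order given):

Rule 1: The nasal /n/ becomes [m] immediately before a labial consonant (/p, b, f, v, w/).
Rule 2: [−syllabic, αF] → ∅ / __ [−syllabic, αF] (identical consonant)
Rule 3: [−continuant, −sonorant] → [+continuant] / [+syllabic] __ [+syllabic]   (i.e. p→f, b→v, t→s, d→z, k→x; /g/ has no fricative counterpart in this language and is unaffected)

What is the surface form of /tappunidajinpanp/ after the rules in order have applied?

Rule 1 (nasal place assimilation): /n/ precedes the labial consonant /p/, so it assimilates in place to [m]. /n/ precedes the labial consonant /p/, so it assimilates in place to [m]. /tappunidajinpanp/ → tappunidajimpamp.
Rule 2 (degemination): /pp/ is a geminate; the first /p/ deletes. /tappunidajimpamp/ → tapunidajimpamp.
Rule 3 (intervocalic spirantization): /p/ is a stop between vowels /a/ and /u/, so it spirantizes to the fricative [f]. /d/ is a stop between vowels /i/ and /a/, so it spirantizes to the fricative [z]. /tapunidajimpamp/ → tafunizajimpamp.

tafunizajimpamp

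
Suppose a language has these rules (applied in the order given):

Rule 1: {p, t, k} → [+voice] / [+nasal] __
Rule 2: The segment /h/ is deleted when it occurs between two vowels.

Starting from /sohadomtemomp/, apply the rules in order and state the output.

Rule 1 (post-nasal voicing): /t/ is a voiceless stop immediately after the nasal /m/, so it voices to [d]. /p/ is a voiceless stop immediately after the nasal /m/, so it voices to [b]. /sohadomtemomp/ → sohadomdemomb.
Rule 2 (intervocalic h-deletion): /h/ occurs between vowels /o/ and /a/, so it deletes. /sohadomdemomb/ → soadomdemomb.

soadomdemomb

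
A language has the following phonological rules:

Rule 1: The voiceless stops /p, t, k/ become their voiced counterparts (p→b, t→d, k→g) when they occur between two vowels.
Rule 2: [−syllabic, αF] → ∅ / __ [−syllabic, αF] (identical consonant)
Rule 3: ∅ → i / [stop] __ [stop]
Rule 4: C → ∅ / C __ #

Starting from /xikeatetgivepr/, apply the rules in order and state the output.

Rule 1 (intervocalic voicing): /k/ is a voiceless stop between vowels /i/ and /e/, so it voices to [g]. /t/ is a voiceless stop between vowels /a/ and /e/, so it voices to [d]. /xikeatetgivepr/ → xigeadetgivepr.
Rule 2 (degemination): no segment meets the environment; /xigeadetgivepr/ is unchanged.
Rule 3 (stop-cluster i-epenthesis): /t/ and /g/ form a stop–stop cluster, so [i] is inserted between them. /xigeadetgivepr/ → xigeadetigivepr.
Rule 4 (final cluster simplification): /r/ is the second consonant of a word-final cluster /pr/, so it deletes. /xigeadetigivepr/ → xigeadetigivep.

xigeadetigivep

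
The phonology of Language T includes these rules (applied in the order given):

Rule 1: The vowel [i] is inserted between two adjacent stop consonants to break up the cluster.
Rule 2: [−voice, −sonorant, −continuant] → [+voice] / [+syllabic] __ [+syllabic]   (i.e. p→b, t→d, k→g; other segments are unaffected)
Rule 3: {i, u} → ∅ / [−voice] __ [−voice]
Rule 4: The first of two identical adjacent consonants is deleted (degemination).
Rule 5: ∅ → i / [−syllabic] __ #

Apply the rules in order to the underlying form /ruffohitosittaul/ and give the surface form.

Rule 1 (stop-cluster i-epenthesis): /t/ and /t/ form a stop–stop cluster, so [i] is inserted between them. /ruffohitosittaul/ → ruffohitosititaul.
Rule 2 (intervocalic voicing): /t/ is a voiceless stop between vowels /i/ and /o/, so it voices to [d]. /t/ is a voiceless stop between vowels /i/ and /i/, so it voices to [d]. /t/ is a voiceless stop between vowels /i/ and /a/, so it voices to [d]. /ruffohitosititaul/ → ruffohidosididaul.
Rule 3 (high vowel syncope): no segment meets the environment; /ruffohidosididaul/ is unchanged.
Rule 4 (degemination): /ff/ is a geminate; the first /f/ deletes. /ruffohidosididaul/ → rufohidosididaul.
Rule 5 (final i-epenthesis): the form ends in the consonant /l/, so [i] is inserted word-finally. /rufohidosididaul/ → rufohidosididauli.

rufohidosididauli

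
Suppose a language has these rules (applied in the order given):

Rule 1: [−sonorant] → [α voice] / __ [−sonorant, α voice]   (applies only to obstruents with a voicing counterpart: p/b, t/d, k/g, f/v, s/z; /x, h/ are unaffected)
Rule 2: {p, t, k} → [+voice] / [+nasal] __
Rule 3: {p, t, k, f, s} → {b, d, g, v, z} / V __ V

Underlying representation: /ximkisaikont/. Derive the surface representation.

ximgizaigond

Rule 1 (regressive voicing assimilation): no segment meets the environment; /ximkisaikont/ is unchanged.
Rule 2 (post-nasal voicing): /k/ is a voiceless stop immediately after the nasal /m/, so it voices to [g]. /t/ is a voiceless stop immediately after the nasal /n/, so it voices to [d]. /ximkisaikont/ → ximgisaikond.
Rule 3 (intervocalic voicing): /s/ is a voiceless obstruent between vowels /i/ and /a/, so it voices to [z]. /k/ is a voiceless obstruent between vowels /i/ and /o/, so it voices to [g]. /ximgisaikond/ → ximgizaigond.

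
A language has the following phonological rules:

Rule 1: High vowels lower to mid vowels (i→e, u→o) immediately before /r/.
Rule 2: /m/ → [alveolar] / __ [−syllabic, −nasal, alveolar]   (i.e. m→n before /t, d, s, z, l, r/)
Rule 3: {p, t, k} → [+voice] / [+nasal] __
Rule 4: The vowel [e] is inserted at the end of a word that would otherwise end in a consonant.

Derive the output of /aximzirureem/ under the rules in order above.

axinzeroreeme

Rule 1 (pre-rhotic lowering): /i/ is a high vowel immediately before /r/, so it lowers to [e]. /u/ is a high vowel immediately before /r/, so it lowers to [o]. /aximzirureem/ → aximzeroreem.
Rule 2 (nasal place assimilation): /m/ precedes the alveolar consonant /z/, so it assimilates in place to [n]. /aximzeroreem/ → axinzeroreem.
Rule 3 (post-nasal voicing): no segment meets the environment; /axinzeroreem/ is unchanged.
Rule 4 (final e-epenthesis): the form ends in the consonant /m/, so [e] is inserted word-finally. /axinzeroreem/ → axinzeroreeme.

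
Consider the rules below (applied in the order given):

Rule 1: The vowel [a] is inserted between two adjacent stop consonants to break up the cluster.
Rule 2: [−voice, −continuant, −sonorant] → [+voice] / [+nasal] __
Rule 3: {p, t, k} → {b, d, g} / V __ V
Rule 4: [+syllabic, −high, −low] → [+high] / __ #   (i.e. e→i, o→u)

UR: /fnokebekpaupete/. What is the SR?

Rule 1 (stop-cluster a-epenthesis): /k/ and /p/ form a stop–stop cluster, so [a] is inserted between them. /fnokebekpaupete/ → fnokebekapaupete.
Rule 2 (post-nasal voicing): no segment meets the environment; /fnokebekapaupete/ is unchanged.
Rule 3 (intervocalic voicing): /k/ is a voiceless stop between vowels /o/ and /e/, so it voices to [g]. /k/ is a voiceless stop between vowels /e/ and /a/, so it voices to [g]. /p/ is a voiceless stop between vowels /a/ and /a/, so it voices to [b]. /p/ is a voiceless stop between vowels /u/ and /e/, so it voices to [b]. /t/ is a voiceless stop between vowels /e/ and /e/, so it voices to [d]. /fnokebekapaupete/ → fnogebegabaubede.
Rule 4 (final vowel raising): /e/ is a mid vowel in word-final position, so it raises to [i]. /fnogebegabaubede/ → fnogebegabaubedi.

fnogebegabaubedi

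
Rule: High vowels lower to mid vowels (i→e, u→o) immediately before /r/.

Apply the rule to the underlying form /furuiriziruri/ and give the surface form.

/u/ is a high vowel immediately before /r/, so it lowers to [o].
/i/ is a high vowel immediately before /r/, so it lowers to [e].
/i/ is a high vowel immediately before /r/, so it lowers to [e].
/u/ is a high vowel immediately before /r/, so it lowers to [o].
Surface form: [foruerizerori].

foruerizerori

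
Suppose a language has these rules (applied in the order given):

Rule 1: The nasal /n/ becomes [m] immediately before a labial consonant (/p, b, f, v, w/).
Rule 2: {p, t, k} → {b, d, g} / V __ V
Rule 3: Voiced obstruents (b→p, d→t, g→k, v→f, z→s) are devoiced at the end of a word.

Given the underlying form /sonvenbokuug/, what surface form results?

Rule 1 (nasal place assimilation): /n/ precedes the labial consonant /v/, so it assimilates in place to [m]. /n/ precedes the labial consonant /b/, so it assimilates in place to [m]. /sonvenbokuug/ → somvembokuug.
Rule 2 (intervocalic voicing): /k/ is a voiceless stop between vowels /o/ and /u/, so it voices to [g]. /somvembokuug/ → somvemboguug.
Rule 3 (final devoicing): /g/ is a voiced obstruent in word-final position, so it devoices to [k]. /somvemboguug/ → somvemboguuk.

somvemboguuk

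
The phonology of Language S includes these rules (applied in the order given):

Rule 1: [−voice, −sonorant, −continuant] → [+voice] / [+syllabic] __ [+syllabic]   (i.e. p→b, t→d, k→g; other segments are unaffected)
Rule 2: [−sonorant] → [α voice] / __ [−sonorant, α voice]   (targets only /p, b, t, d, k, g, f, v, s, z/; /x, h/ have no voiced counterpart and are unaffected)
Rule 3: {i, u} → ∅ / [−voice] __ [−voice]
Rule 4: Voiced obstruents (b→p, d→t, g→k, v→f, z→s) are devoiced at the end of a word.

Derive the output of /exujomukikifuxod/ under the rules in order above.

exujomugigifxot

Rule 1 (intervocalic voicing): /k/ is a voiceless stop between vowels /u/ and /i/, so it voices to [g]. /k/ is a voiceless stop between vowels /i/ and /i/, so it voices to [g]. /exujomukikifuxod/ → exujomugigifuxod.
Rule 2 (regressive voicing assimilation): no segment meets the environment; /exujomugigifuxod/ is unchanged.
Rule 3 (high vowel syncope): /u/ is a high vowel flanked by voiceless consonants /f/ and /x/, so it deletes. /exujomugigifuxod/ → exujomugigifxod.
Rule 4 (final devoicing): /d/ is a voiced obstruent in word-final position, so it devoices to [t]. /exujomugigifxod/ → exujomugigifxot.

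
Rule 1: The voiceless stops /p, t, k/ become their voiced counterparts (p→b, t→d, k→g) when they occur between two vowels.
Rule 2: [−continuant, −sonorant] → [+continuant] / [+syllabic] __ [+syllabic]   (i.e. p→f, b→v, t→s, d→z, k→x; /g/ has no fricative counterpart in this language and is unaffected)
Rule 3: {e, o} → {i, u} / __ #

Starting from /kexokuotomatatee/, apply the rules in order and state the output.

Rule 1 (intervocalic voicing): /k/ is a voiceless stop between vowels /o/ and /u/, so it voices to [g]. /t/ is a voiceless stop between vowels /o/ and /o/, so it voices to [d]. /t/ is a voiceless stop between vowels /a/ and /a/, so it voices to [d]. /t/ is a voiceless stop between vowels /a/ and /e/, so it voices to [d]. /kexokuotomatatee/ → kexoguodomadadee.
Rule 2 (intervocalic spirantization): /d/ is a stop between vowels /o/ and /o/, so it spirantizes to the fricative [z]. /d/ is a stop between vowels /a/ and /a/, so it spirantizes to the fricative [z]. /d/ is a stop between vowels /a/ and /e/, so it spirantizes to the fricative [z]. /kexoguodomadadee/ → kexoguozomazazee.
Rule 3 (final vowel raising): /e/ is a mid vowel in word-final position, so it raises to [i]. /kexoguozomazazee/ → kexoguozomazazei.

kexoguozomazazei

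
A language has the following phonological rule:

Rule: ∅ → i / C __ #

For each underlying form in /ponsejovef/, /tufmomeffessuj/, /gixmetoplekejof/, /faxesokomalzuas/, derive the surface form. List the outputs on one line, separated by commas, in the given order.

/ponsejovef/: the form ends in the consonant /f/, so [i] is inserted word-finally. → [ponsejovefi].
/tufmomeffessuj/: the form ends in the consonant /j/, so [i] is inserted word-finally. → [tufmomeffessuji].
/gixmetoplekejof/: the form ends in the consonant /f/, so [i] is inserted word-finally. → [gixmetoplekejofi].
/faxesokomalzuas/: the form ends in the consonant /s/, so [i] is inserted word-finally. → [faxesokomalzuasi].

ponsejovefi, tufmomeffessuji, gixmetoplekejofi, faxesokomalzuasi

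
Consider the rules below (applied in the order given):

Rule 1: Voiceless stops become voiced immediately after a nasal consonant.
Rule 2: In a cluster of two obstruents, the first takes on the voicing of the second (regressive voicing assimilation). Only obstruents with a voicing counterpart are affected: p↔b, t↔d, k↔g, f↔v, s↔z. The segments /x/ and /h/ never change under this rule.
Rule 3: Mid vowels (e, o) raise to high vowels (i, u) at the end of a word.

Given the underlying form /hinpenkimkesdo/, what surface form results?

hinbengimgezdu

Rule 1 (post-nasal voicing): /p/ is a voiceless stop immediately after the nasal /n/, so it voices to [b]. /k/ is a voiceless stop immediately after the nasal /n/, so it voices to [g]. /k/ is a voiceless stop immediately after the nasal /m/, so it voices to [g]. /hinpenkimkesdo/ → hinbengimgesdo.
Rule 2 (regressive voicing assimilation): /s/ precedes the voiced obstruent /d/, so it voices to [z] by assimilation. /hinbengimgesdo/ → hinbengimgezdo.
Rule 3 (final vowel raising): /o/ is a mid vowel in word-final position, so it raises to [u]. /hinbengimgezdo/ → hinbengimgezdu.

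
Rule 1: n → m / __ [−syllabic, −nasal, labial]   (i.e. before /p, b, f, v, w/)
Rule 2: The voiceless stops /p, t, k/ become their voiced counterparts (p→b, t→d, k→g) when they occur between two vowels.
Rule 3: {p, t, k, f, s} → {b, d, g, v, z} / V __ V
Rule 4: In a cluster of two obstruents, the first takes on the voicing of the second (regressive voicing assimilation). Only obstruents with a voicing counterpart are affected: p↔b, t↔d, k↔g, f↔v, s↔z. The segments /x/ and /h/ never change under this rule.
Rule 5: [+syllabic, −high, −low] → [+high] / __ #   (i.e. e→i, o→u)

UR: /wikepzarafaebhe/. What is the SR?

Rule 1 (nasal place assimilation): no segment meets the environment; /wikepzarafaebhe/ is unchanged.
Rule 2 (intervocalic voicing): /k/ is a voiceless stop between vowels /i/ and /e/, so it voices to [g]. /wikepzarafaebhe/ → wigepzarafaebhe.
Rule 3 (intervocalic voicing): /f/ is a voiceless obstruent between vowels /a/ and /a/, so it voices to [v]. /wigepzarafaebhe/ → wigepzaravaebhe.
Rule 4 (regressive voicing assimilation): /p/ precedes the voiced obstruent /z/, so it voices to [b] by assimilation. /b/ precedes the voiceless obstruent /h/, so it devoices to [p] by assimilation. /wigepzaravaebhe/ → wigebzaravaephe.
Rule 5 (final vowel raising): /e/ is a mid vowel in word-final position, so it raises to [i]. /wigebzaravaephe/ → wigebzaravaephi.

wigebzaravaephi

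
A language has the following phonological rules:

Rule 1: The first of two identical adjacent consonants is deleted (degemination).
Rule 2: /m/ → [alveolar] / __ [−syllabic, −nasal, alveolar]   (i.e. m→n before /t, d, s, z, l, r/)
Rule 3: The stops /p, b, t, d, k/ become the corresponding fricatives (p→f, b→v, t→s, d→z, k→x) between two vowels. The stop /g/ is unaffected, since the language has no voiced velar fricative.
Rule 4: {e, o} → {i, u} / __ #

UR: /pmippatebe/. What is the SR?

pmifasevi

Rule 1 (degemination): /pp/ is a geminate; the first /p/ deletes. /pmippatebe/ → pmipatebe.
Rule 2 (nasal place assimilation): no segment meets the environment; /pmipatebe/ is unchanged.
Rule 3 (intervocalic spirantization): /p/ is a stop between vowels /i/ and /a/, so it spirantizes to the fricative [f]. /t/ is a stop between vowels /a/ and /e/, so it spirantizes to the fricative [s]. /b/ is a stop between vowels /e/ and /e/, so it spirantizes to the fricative [v]. /pmipatebe/ → pmifaseve.
Rule 4 (final vowel raising): /e/ is a mid vowel in word-final position, so it raises to [i]. /pmifaseve/ → pmifasevi.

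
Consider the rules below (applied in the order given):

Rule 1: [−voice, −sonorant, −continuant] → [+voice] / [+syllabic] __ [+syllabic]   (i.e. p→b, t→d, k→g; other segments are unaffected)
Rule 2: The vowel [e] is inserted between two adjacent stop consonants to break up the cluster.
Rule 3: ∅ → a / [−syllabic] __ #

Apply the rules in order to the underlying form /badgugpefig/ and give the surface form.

badegugepefiga

Rule 1 (intervocalic voicing): no segment meets the environment; /badgugpefig/ is unchanged.
Rule 2 (stop-cluster e-epenthesis): /d/ and /g/ form a stop–stop cluster, so [e] is inserted between them. /g/ and /p/ form a stop–stop cluster, so [e] is inserted between them. /badgugpefig/ → badegugepefig.
Rule 3 (final a-epenthesis): the form ends in the consonant /g/, so [a] is inserted word-finally. /badegugepefig/ → badegugepefiga.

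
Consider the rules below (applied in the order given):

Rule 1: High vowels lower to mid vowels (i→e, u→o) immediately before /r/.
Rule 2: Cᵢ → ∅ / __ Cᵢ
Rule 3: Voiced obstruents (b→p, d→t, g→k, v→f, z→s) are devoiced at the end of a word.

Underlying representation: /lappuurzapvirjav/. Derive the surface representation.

Rule 1 (pre-rhotic lowering): /u/ is a high vowel immediately before /r/, so it lowers to [o]. /i/ is a high vowel immediately before /r/, so it lowers to [e]. /lappuurzapvirjav/ → lappuorzapverjav.
Rule 2 (degemination): /pp/ is a geminate; the first /p/ deletes. /lappuorzapverjav/ → lapuorzapverjav.
Rule 3 (final devoicing): /v/ is a voiced obstruent in word-final position, so it devoices to [f]. /lapuorzapverjav/ → lapuorzapverjaf.

lapuorzapverjaf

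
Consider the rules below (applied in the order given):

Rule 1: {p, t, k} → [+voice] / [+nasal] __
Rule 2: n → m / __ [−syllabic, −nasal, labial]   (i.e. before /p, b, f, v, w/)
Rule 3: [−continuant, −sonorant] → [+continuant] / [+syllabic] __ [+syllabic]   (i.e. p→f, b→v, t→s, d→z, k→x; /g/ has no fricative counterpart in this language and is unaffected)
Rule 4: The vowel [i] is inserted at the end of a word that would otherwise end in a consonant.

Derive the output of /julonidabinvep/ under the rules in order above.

Rule 1 (post-nasal voicing): no segment meets the environment; /julonidabinvep/ is unchanged.
Rule 2 (nasal place assimilation): /n/ precedes the labial consonant /v/, so it assimilates in place to [m]. /julonidabinvep/ → julonidabimvep.
Rule 3 (intervocalic spirantization): /d/ is a stop between vowels /i/ and /a/, so it spirantizes to the fricative [z]. /b/ is a stop between vowels /a/ and /i/, so it spirantizes to the fricative [v]. /julonidabimvep/ → julonizavimvep.
Rule 4 (final i-epenthesis): the form ends in the consonant /p/, so [i] is inserted word-finally. /julonizavimvep/ → julonizavimvepi.

julonizavimvepi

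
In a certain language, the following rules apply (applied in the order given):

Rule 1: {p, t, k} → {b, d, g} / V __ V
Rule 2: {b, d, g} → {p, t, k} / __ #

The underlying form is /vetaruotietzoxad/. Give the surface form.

Rule 1 (intervocalic voicing): /t/ is a voiceless stop between vowels /e/ and /a/, so it voices to [d]. /t/ is a voiceless stop between vowels /o/ and /i/, so it voices to [d]. /vetaruotietzoxad/ → vedaruodietzoxad.
Rule 2 (final devoicing): /d/ is a voiced stop in word-final position, so it devoices to [t]. /vedaruodietzoxad/ → vedaruodietzoxat.

vedaruodietzoxat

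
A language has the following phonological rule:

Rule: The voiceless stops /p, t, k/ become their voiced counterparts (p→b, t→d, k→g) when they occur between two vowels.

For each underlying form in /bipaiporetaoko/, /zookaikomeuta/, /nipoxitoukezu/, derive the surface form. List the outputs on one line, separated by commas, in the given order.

bibaiboredaogo, zoogaigomeuda, niboxidougezu

/bipaiporetaoko/: /p/ is a voiceless stop between vowels /i/ and /a/, so it voices to [b]. /p/ is a voiceless stop between vowels /i/ and /o/, so it voices to [b]. /t/ is a voiceless stop between vowels /e/ and /a/, so it voices to [d]. /k/ is a voiceless stop between vowels /o/ and /o/, so it voices to [g]. → [bibaiboredaogo].
/zookaikomeuta/: /k/ is a voiceless stop between vowels /o/ and /a/, so it voices to [g]. /k/ is a voiceless stop between vowels /i/ and /o/, so it voices to [g]. /t/ is a voiceless stop between vowels /u/ and /a/, so it voices to [d]. → [zoogaigomeuda].
/nipoxitoukezu/: /p/ is a voiceless stop between vowels /i/ and /o/, so it voices to [b]. /t/ is a voiceless stop between vowels /i/ and /o/, so it voices to [d]. /k/ is a voiceless stop between vowels /u/ and /e/, so it voices to [g]. → [niboxidougezu].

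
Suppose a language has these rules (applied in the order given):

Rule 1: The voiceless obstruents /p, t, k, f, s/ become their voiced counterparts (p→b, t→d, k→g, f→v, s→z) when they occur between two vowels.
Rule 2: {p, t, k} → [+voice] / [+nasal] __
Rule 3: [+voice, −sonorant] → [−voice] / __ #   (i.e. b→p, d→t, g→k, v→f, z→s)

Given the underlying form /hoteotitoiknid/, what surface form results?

Rule 1 (intervocalic voicing): /t/ is a voiceless obstruent between vowels /o/ and /e/, so it voices to [d]. /t/ is a voiceless obstruent between vowels /o/ and /i/, so it voices to [d]. /t/ is a voiceless obstruent between vowels /i/ and /o/, so it voices to [d]. /hoteotitoiknid/ → hodeodidoiknid.
Rule 2 (post-nasal voicing): no segment meets the environment; /hodeodidoiknid/ is unchanged.
Rule 3 (final devoicing): /d/ is a voiced obstruent in word-final position, so it devoices to [t]. /hodeodidoiknid/ → hodeodidoiknit.

hodeodidoiknit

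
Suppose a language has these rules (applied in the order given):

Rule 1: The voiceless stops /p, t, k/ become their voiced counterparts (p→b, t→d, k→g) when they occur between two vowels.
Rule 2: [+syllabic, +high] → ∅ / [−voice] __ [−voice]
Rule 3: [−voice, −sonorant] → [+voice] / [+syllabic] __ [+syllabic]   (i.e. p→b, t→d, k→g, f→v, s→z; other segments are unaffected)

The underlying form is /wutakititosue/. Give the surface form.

Rule 1 (intervocalic voicing): /t/ is a voiceless stop between vowels /u/ and /a/, so it voices to [d]. /k/ is a voiceless stop between vowels /a/ and /i/, so it voices to [g]. /t/ is a voiceless stop between vowels /i/ and /i/, so it voices to [d]. /t/ is a voiceless stop between vowels /i/ and /o/, so it voices to [d]. /wutakititosue/ → wudagididosue.
Rule 2 (high vowel syncope): no segment meets the environment; /wudagididosue/ is unchanged.
Rule 3 (intervocalic voicing): /s/ is a voiceless obstruent between vowels /o/ and /u/, so it voices to [z]. /wudagididosue/ → wudagididozue.

wudagididozue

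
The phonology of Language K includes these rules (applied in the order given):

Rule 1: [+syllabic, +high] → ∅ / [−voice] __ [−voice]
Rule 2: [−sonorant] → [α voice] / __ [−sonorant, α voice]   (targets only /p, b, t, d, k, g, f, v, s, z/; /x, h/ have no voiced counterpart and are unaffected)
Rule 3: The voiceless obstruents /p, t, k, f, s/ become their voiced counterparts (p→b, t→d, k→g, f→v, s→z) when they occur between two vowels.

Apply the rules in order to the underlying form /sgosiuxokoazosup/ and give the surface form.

zgoziuxogoazosp

Rule 1 (high vowel syncope): /u/ is a high vowel flanked by voiceless consonants /s/ and /p/, so it deletes. /sgosiuxokoazosup/ → sgosiuxokoazosp.
Rule 2 (regressive voicing assimilation): /s/ precedes the voiced obstruent /g/, so it voices to [z] by assimilation. /sgosiuxokoazosp/ → zgosiuxokoazosp.
Rule 3 (intervocalic voicing): /s/ is a voiceless obstruent between vowels /o/ and /i/, so it voices to [z]. /k/ is a voiceless obstruent between vowels /o/ and /o/, so it voices to [g]. /zgosiuxokoazosp/ → zgoziuxogoazosp.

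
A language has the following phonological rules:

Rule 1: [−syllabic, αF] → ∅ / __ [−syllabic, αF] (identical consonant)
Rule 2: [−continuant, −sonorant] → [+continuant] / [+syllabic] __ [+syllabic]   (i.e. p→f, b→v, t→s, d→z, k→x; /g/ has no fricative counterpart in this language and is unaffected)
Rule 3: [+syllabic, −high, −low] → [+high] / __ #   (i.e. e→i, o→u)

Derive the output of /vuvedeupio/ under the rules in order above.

vuvezeufiu

Rule 1 (degemination): no segment meets the environment; /vuvedeupio/ is unchanged.
Rule 2 (intervocalic spirantization): /d/ is a stop between vowels /e/ and /e/, so it spirantizes to the fricative [z]. /p/ is a stop between vowels /u/ and /i/, so it spirantizes to the fricative [f]. /vuvedeupio/ → vuvezeufio.
Rule 3 (final vowel raising): /o/ is a mid vowel in word-final position, so it raises to [u]. /vuvezeufio/ → vuvezeufiu.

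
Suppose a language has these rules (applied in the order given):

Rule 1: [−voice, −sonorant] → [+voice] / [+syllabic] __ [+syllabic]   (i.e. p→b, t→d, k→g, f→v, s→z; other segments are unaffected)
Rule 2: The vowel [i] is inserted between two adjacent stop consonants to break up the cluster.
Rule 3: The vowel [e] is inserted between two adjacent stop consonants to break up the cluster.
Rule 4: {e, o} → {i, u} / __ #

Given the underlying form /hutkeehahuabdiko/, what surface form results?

hutikeehahuabidigu

Rule 1 (intervocalic voicing): /k/ is a voiceless obstruent between vowels /i/ and /o/, so it voices to [g]. /hutkeehahuabdiko/ → hutkeehahuabdigo.
Rule 2 (stop-cluster i-epenthesis): /t/ and /k/ form a stop–stop cluster, so [i] is inserted between them. /b/ and /d/ form a stop–stop cluster, so [i] is inserted between them. /hutkeehahuabdigo/ → hutikeehahuabidigo.
Rule 3 (stop-cluster e-epenthesis): no segment meets the environment; /hutikeehahuabidigo/ is unchanged.
Rule 4 (final vowel raising): /o/ is a mid vowel in word-final position, so it raises to [u]. /hutikeehahuabidigo/ → hutikeehahuabidigu.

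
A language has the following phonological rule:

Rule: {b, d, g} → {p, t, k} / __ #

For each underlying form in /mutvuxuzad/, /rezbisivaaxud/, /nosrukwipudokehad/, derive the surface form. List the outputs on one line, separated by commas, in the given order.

mutvuxuzat, rezbisivaaxut, nosrukwipudokehat

/mutvuxuzad/: /d/ is a voiced stop in word-final position, so it devoices to [t]. → [mutvuxuzat].
/rezbisivaaxud/: /d/ is a voiced stop in word-final position, so it devoices to [t]. → [rezbisivaaxut].
/nosrukwipudokehad/: /d/ is a voiced stop in word-final position, so it devoices to [t]. → [nosrukwipudokehat].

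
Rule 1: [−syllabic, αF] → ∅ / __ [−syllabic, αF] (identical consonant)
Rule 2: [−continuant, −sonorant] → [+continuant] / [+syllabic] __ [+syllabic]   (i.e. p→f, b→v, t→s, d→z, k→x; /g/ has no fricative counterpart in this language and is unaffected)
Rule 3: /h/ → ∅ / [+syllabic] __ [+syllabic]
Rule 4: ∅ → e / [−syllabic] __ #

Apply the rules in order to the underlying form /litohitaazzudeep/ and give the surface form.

lisoisaazuzeepe

Rule 1 (degemination): /zz/ is a geminate; the first /z/ deletes. /litohitaazzudeep/ → litohitaazudeep.
Rule 2 (intervocalic spirantization): /t/ is a stop between vowels /i/ and /o/, so it spirantizes to the fricative [s]. /t/ is a stop between vowels /i/ and /a/, so it spirantizes to the fricative [s]. /d/ is a stop between vowels /u/ and /e/, so it spirantizes to the fricative [z]. /litohitaazudeep/ → lisohisaazuzeep.
Rule 3 (intervocalic h-deletion): /h/ occurs between vowels /o/ and /i/, so it deletes. /lisohisaazuzeep/ → lisoisaazuzeep.
Rule 4 (final e-epenthesis): the form ends in the consonant /p/, so [e] is inserted word-finally. /lisoisaazuzeep/ → lisoisaazuzeepe.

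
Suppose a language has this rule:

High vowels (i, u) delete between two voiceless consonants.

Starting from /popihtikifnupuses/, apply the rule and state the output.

pophtkfnupses

/i/ is a high vowel flanked by voiceless consonants /p/ and /h/, so it deletes.
/i/ is a high vowel flanked by voiceless consonants /t/ and /k/, so it deletes.
/i/ is a high vowel flanked by voiceless consonants /k/ and /f/, so it deletes.
/u/ is a high vowel flanked by voiceless consonants /p/ and /s/, so it deletes.
Surface form: [pophtkfnupses].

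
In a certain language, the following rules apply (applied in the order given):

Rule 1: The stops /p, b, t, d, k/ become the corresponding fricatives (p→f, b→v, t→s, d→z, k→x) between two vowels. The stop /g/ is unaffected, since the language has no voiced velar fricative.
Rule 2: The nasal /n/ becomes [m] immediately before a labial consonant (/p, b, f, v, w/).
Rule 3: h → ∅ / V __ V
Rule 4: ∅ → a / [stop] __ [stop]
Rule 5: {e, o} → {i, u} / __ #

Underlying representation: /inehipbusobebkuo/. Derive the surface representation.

ineipabusovebakuu

Rule 1 (intervocalic spirantization): /b/ is a stop between vowels /o/ and /e/, so it spirantizes to the fricative [v]. /inehipbusobebkuo/ → inehipbusovebkuo.
Rule 2 (nasal place assimilation): no segment meets the environment; /inehipbusovebkuo/ is unchanged.
Rule 3 (intervocalic h-deletion): /h/ occurs between vowels /e/ and /i/, so it deletes. /inehipbusovebkuo/ → ineipbusovebkuo.
Rule 4 (stop-cluster a-epenthesis): /p/ and /b/ form a stop–stop cluster, so [a] is inserted between them. /b/ and /k/ form a stop–stop cluster, so [a] is inserted between them. /ineipbusovebkuo/ → ineipabusovebakuo.
Rule 5 (final vowel raising): /o/ is a mid vowel in word-final position, so it raises to [u]. /ineipabusovebakuo/ → ineipabusovebakuu.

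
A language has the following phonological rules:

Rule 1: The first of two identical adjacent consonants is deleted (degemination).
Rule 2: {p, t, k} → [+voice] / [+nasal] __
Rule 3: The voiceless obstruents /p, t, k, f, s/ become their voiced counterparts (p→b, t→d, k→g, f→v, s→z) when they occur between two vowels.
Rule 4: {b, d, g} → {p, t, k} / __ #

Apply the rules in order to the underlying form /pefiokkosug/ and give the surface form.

peviogozuk

Rule 1 (degemination): /kk/ is a geminate; the first /k/ deletes. /pefiokkosug/ → pefiokosug.
Rule 2 (post-nasal voicing): no segment meets the environment; /pefiokosug/ is unchanged.
Rule 3 (intervocalic voicing): /f/ is a voiceless obstruent between vowels /e/ and /i/, so it voices to [v]. /k/ is a voiceless obstruent between vowels /o/ and /o/, so it voices to [g]. /s/ is a voiceless obstruent between vowels /o/ and /u/, so it voices to [z]. /pefiokosug/ → peviogozug.
Rule 4 (final devoicing): /g/ is a voiced stop in word-final position, so it devoices to [k]. /peviogozug/ → peviogozuk.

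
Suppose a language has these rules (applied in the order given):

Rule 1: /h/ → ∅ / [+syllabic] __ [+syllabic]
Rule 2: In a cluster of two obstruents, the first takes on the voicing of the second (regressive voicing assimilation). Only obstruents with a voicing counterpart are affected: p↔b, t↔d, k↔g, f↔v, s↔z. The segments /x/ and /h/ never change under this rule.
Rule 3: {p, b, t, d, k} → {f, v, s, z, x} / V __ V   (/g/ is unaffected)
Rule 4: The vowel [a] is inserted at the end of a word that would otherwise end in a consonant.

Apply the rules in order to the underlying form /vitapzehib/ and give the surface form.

visabzeiba

Rule 1 (intervocalic h-deletion): /h/ occurs between vowels /e/ and /i/, so it deletes. /vitapzehib/ → vitapzeib.
Rule 2 (regressive voicing assimilation): /p/ precedes the voiced obstruent /z/, so it voices to [b] by assimilation. /vitapzeib/ → vitabzeib.
Rule 3 (intervocalic spirantization): /t/ is a stop between vowels /i/ and /a/, so it spirantizes to the fricative [s]. /vitabzeib/ → visabzeib.
Rule 4 (final a-epenthesis): the form ends in the consonant /b/, so [a] is inserted word-finally. /visabzeib/ → visabzeiba.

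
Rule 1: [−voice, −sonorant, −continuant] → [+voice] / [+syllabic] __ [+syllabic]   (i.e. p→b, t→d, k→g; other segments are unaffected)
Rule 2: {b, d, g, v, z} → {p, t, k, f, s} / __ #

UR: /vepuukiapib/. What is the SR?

vebuugiabip

Rule 1 (intervocalic voicing): /p/ is a voiceless stop between vowels /e/ and /u/, so it voices to [b]. /k/ is a voiceless stop between vowels /u/ and /i/, so it voices to [g]. /p/ is a voiceless stop between vowels /a/ and /i/, so it voices to [b]. /vepuukiapib/ → vebuugiabib.
Rule 2 (final devoicing): /b/ is a voiced obstruent in word-final position, so it devoices to [p]. /vebuugiabib/ → vebuugiabip.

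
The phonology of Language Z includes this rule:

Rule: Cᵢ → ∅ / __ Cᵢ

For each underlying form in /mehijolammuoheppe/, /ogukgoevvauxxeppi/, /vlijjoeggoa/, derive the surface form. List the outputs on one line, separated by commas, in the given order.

mehijolamuohepe, ogukgoevauxepi, vlijoegoa

/mehijolammuoheppe/: /mm/ is a geminate; the first /m/ deletes. /pp/ is a geminate; the first /p/ deletes. → [mehijolamuohepe].
/ogukgoevvauxxeppi/: /vv/ is a geminate; the first /v/ deletes. /xx/ is a geminate; the first /x/ deletes. /pp/ is a geminate; the first /p/ deletes. → [ogukgoevauxepi].
/vlijjoeggoa/: /jj/ is a geminate; the first /j/ deletes. /gg/ is a geminate; the first /g/ deletes. → [vlijoegoa].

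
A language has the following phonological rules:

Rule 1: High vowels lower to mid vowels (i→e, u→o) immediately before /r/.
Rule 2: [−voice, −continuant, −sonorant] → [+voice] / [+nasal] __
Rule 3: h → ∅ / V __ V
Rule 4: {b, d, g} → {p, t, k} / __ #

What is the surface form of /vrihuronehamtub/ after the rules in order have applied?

vrioroneamdup

Rule 1 (pre-rhotic lowering): /u/ is a high vowel immediately before /r/, so it lowers to [o]. /vrihuronehamtub/ → vrihoronehamtub.
Rule 2 (post-nasal voicing): /t/ is a voiceless stop immediately after the nasal /m/, so it voices to [d]. /vrihoronehamtub/ → vrihoronehamdub.
Rule 3 (intervocalic h-deletion): /h/ occurs between vowels /i/ and /o/, so it deletes. /h/ occurs between vowels /e/ and /a/, so it deletes. /vrihoronehamdub/ → vrioroneamdub.
Rule 4 (final devoicing): /b/ is a voiced stop in word-final position, so it devoices to [p]. /vrioroneamdub/ → vrioroneamdup.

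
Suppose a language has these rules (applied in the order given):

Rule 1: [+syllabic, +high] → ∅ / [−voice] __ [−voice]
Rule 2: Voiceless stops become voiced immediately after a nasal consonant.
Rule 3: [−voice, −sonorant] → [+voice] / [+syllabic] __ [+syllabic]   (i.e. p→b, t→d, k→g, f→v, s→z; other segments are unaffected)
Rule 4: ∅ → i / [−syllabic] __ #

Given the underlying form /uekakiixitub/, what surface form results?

Rule 1 (high vowel syncope): /i/ is a high vowel flanked by voiceless consonants /x/ and /t/, so it deletes. /uekakiixitub/ → uekakiixtub.
Rule 2 (post-nasal voicing): no segment meets the environment; /uekakiixtub/ is unchanged.
Rule 3 (intervocalic voicing): /k/ is a voiceless obstruent between vowels /e/ and /a/, so it voices to [g]. /k/ is a voiceless obstruent between vowels /a/ and /i/, so it voices to [g]. /uekakiixtub/ → uegagiixtub.
Rule 4 (final i-epenthesis): the form ends in the consonant /b/, so [i] is inserted word-finally. /uegagiixtub/ → uegagiixtubi.

uegagiixtubi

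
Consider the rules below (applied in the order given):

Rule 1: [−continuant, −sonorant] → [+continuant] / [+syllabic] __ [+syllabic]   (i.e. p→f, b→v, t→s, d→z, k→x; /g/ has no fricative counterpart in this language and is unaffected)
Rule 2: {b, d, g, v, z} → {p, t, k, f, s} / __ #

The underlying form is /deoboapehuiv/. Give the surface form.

deovoafehuif

Rule 1 (intervocalic spirantization): /b/ is a stop between vowels /o/ and /o/, so it spirantizes to the fricative [v]. /p/ is a stop between vowels /a/ and /e/, so it spirantizes to the fricative [f]. /deoboapehuiv/ → deovoafehuiv.
Rule 2 (final devoicing): /v/ is a voiced obstruent in word-final position, so it devoices to [f]. /deovoafehuiv/ → deovoafehuif.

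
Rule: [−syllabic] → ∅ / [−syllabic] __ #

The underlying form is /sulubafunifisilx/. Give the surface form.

/x/ is the second consonant of a word-final cluster /lx/, so it deletes.
The other instances of /s/, /l/, /b/, /f/, /n/ do not occur in the required environment and remain unchanged.
Surface form: [sulubafunifisil].

sulubafunifisil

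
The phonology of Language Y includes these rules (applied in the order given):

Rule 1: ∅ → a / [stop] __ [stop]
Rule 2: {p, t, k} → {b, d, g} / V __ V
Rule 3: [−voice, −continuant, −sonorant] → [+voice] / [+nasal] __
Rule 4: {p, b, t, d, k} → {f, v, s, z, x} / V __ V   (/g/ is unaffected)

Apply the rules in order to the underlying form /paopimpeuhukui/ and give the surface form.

paovimbeuhugui

Rule 1 (stop-cluster a-epenthesis): no segment meets the environment; /paopimpeuhukui/ is unchanged.
Rule 2 (intervocalic voicing): /p/ is a voiceless stop between vowels /o/ and /i/, so it voices to [b]. /k/ is a voiceless stop between vowels /u/ and /u/, so it voices to [g]. /paopimpeuhukui/ → paobimpeuhugui.
Rule 3 (post-nasal voicing): /p/ is a voiceless stop immediately after the nasal /m/, so it voices to [b]. /paobimpeuhugui/ → paobimbeuhugui.
Rule 4 (intervocalic spirantization): /b/ is a stop between vowels /o/ and /i/, so it spirantizes to the fricative [v]. /paobimbeuhugui/ → paovimbeuhugui.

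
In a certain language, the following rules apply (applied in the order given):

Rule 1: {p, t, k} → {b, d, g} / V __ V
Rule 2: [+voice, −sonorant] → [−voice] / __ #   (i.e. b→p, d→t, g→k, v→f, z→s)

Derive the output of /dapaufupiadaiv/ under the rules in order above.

Rule 1 (intervocalic voicing): /p/ is a voiceless stop between vowels /a/ and /a/, so it voices to [b]. /p/ is a voiceless stop between vowels /u/ and /i/, so it voices to [b]. /dapaufupiadaiv/ → dabaufubiadaiv.
Rule 2 (final devoicing): /v/ is a voiced obstruent in word-final position, so it devoices to [f]. /dabaufubiadaiv/ → dabaufubiadaif.

dabaufubiadaif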